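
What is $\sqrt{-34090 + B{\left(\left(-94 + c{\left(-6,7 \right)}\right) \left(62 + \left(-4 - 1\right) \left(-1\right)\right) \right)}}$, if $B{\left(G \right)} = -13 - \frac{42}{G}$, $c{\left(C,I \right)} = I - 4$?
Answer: $\frac{i \sqrt{25871928797}}{871} \approx 184.67 i$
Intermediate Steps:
$c{\left(C,I \right)} = -4 + I$
$\sqrt{-34090 + B{\left(\left(-94 + c{\left(-6,7 \right)}\right) \left(62 + \left(-4 - 1\right) \left(-1\right)\right) \right)}} = \sqrt{-34090 - \left(13 + \frac{42}{\left(-94 + \left(-4 + 7\right)\right) \left(62 + \left(-4 - 1\right) \left(-1\right)\right)}\right)} = \sqrt{-34090 - \left(13 + \frac{42}{\left(-94 + 3\right) \left(62 - -5\right)}\right)} = \sqrt{-34090 - \left(13 + \frac{42}{\left(-91\right) \left(62 + 5\right)}\right)} = \sqrt{-34090 - \left(13 + \frac{42}{\left(-91\right) 67}\right)} = \sqrt{-34090 - \left(13 + \frac{42}{-6097}\right)} = \sqrt{-34090 - \frac{11317}{871}} = \sqrt{- \frac{29703707}{871}} = \frac{i \sqrt{25871928797}}{871}$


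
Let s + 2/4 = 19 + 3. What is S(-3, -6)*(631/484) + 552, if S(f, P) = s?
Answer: 561469/968 ≈ 580.03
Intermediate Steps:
s = 43/2 (s = -½ + (19 + 3) = -½ + 22 = 43/2 ≈ 21.500)
S(f, P) = 43/2
S(-3, -6)*(631/484) + 552 = 43*(631/484)/2 + 552 = 43*(631*(1/484))/2 + 552 = (43/2)*(631/484) + 552 = 27133/968 + 552 = 561469/968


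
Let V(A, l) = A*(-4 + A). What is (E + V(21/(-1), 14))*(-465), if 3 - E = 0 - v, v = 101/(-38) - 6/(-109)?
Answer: -1011930675/4142 ≈ -2.4431e+5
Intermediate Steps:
v = -10781/4142 (v = 101*(-1/38) - 6*(-1/109) = -101/38 + 6/109 = -10781/4142 ≈ -2.6028)
E = 1645/4142 (E = 3 - (0 - 1*(-10781/4142)) = 3 - (0 + 10781/4142) = 3 - 1*10781/4142 = 3 - 10781/4142 = 1645/4142 ≈ 0.39715)
(E + V(21/(-1), 14))*(-465) = (1645/4142 + (21/(-1))*(-4 + 21/(-1)))*(-465) = (1645/4142 + (21*(-1))*(-4 + 21*(-1)))*(-465) = (1645/4142 - 21*(-4 - 21))*(-465) = (1645/4142 - 21*(-25))*(-465) = (1645/4142 + 525)*(-465) = (2176195/4142)*(-465) = -1011930675/4142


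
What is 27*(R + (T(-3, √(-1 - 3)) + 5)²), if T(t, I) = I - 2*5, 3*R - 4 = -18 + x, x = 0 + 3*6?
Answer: 603 - 540*I ≈ 603.0 - 540.0*I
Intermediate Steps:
x = 18 (x = 0 + 18 = 18)
R = 4/3 (R = 4/3 + (-18 + 18)/3 = 4/3 + (⅓)*0 = 4/3 + 0 = 4/3 ≈ 1.3333)
T(t, I) = -10 + I (T(t, I) = I - 10 = -10 + I)
27*(R + (T(-3, √(-1 - 3)) + 5)²) = 27*(4/3 + ((-10 + √(-1 - 3)) + 5)²) = 27*(4/3 + ((-10 + √(-4)) + 5)²) = 27*(4/3 + ((-10 + 2*I) + 5)²) = 27*(4/3 + (-5 + 2*I)²) = 36 + 27*(-5 + 2*I)²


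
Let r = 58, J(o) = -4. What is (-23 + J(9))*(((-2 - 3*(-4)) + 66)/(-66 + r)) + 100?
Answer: 713/2 ≈ 356.50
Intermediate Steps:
(-23 + J(9))*(((-2 - 3*(-4)) + 66)/(-66 + r)) + 100 = (-23 - 4)*(((-2 - 3*(-4)) + 66)/(-66 + 58)) + 100 = -27*((-2 + 12) + 66)/(-8) + 100 = -27*(10 + 66)*(-1)/8 + 100 = -2052*(-1)/8 + 100 = -27*(-19/2) + 100 = 513/2 + 100 = 713/2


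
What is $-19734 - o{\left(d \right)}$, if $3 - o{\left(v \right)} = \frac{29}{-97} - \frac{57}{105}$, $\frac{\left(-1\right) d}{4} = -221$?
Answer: $- \frac{67009973}{3395} \approx -19738.0$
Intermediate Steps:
$d = 884$ ($d = \left(-4\right) \left(-221\right) = 884$)
$o{\left(v \right)} = \frac{13043}{3395}$ ($o{\left(v \right)} = 3 - \left(\frac{29}{-97} - \frac{57}{105}\right) = 3 - \left(29 \left(- \frac{1}{97}\right) - \frac{19}{35}\right) = 3 - \left(- \frac{29}{97} - \frac{19}{35}\right) = 3 - - \frac{2858}{3395} = 3 + \frac{2858}{3395} = \frac{13043}{3395}$)
$-19734 - o{\left(d \right)} = -19734 - \frac{13043}{3395} = - \frac{67009973}{3395}$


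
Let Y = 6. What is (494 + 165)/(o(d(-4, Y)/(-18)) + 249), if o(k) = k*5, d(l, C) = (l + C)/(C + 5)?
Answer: 65241/24646 ≈ 2.6471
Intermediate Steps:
d(l, C) = (C + l)/(5 + C)
o(k) = 5*k
(494 + 165)/(o(d(-4, Y)/(-18)) + 249) = (494 + 165)/(5*(((6 - 4)/(5 + 6))/(-18)) + 249) = 659/(5*((2/11)*(-1/18)) + 249) = 659/(5*(-1/99) + 249) = 659/(-5/99 + 249) = 659/(24646/99) = 659*(99/24646) = 65241/24646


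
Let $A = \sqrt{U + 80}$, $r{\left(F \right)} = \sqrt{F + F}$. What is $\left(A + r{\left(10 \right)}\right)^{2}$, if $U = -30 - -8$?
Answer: $78 + 4 \sqrt{290} \approx 146.12$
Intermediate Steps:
$U = -22$ ($U = -30 + 8 = -22$)
$r{\left(F \right)} = \sqrt{2} \sqrt{F}$ ($r{\left(F \right)} = \sqrt{2 F} = \sqrt{2} \sqrt{F}$)
$A = \sqrt{58}$ ($A = \sqrt{-22 + 80} = \sqrt{58} \approx 7.6158$)
$\left(A + r{\left(10 \right)}\right)^{2} = \left(\sqrt{58} + \sqrt{2} \sqrt{10}\right)^{2} = \left(\sqrt{58} + 2 \sqrt{5}\right)^{2}$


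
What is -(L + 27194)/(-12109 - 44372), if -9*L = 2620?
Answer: 242126/508329 ≈ 0.47632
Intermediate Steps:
L = -2620/9 (L = -⅑*2620 = -2620/9 ≈ -291.11)
-(L + 27194)/(-12109 - 44372) = -(-2620/9 + 27194)/(-12109 - 44372) = -242126/(9*(-56481)) = -242126*(-1)/(9*56481) = -1*(-242126/508329) = 242126/508329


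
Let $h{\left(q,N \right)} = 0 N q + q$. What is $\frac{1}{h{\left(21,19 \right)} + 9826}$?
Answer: $\frac{1}{9847} \approx 0.00010155$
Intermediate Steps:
$h{\left(q,N \right)} = q$ ($h{\left(q,N \right)} = 0 q + q = 0 + q = q$)
$\frac{1}{h{\left(21,19 \right)} + 9826} = \frac{1}{21 + 9826} = \frac{1}{9847}$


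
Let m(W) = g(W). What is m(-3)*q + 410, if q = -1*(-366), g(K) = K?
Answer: -688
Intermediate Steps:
q = 366
m(W) = W
m(-3)*q + 410 = -3*366 + 410 = -1098 + 410 = -688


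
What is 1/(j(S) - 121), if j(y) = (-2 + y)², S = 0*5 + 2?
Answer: -1/121 ≈ -0.0082645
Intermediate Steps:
S = 2 (S = 0 + 2 = 2)
1/(j(S) - 121) = 1/((-2 + 2)² - 121) = 1/(0² - 121) = 1/(0 - 121) = 1/(-121) = -1/121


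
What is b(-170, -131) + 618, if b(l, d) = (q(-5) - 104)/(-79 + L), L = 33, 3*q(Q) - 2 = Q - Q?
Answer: 42797/69 ≈ 620.25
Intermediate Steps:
q(Q) = 2/3 (q(Q) = 2/3 + (Q - Q)/3 = 2/3 + (1/3)*0 = 2/3 + 0 = 2/3)
b(l, d) = 155/69 (b(l, d) = (2/3 - 104)/(-79 + 33) = -310/3/(-46) = -310/3*(-1/46) = 155/69)
b(-170, -131) + 618 = 155/69 + 618 = 42797/69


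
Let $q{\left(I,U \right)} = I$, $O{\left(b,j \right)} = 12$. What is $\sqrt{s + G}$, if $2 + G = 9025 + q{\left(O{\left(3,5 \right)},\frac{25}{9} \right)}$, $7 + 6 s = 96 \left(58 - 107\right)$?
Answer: $\frac{\sqrt{296994}}{6} \approx 90.829$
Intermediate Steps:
$s = - \frac{4711}{6}$ ($s = - \frac{7}{6} + \frac{96 \left(58 - 107\right)}{6} = - \frac{7}{6} + \frac{96 \left(-49\right)}{6} = - \frac{7}{6} + \frac{1}{6} \left(-4704\right) = - \frac{7}{6} - 784 = - \frac{4711}{6} \approx -785.17$)
$G = 9035$ ($G = -2 + \left(9025 + 12\right) = -2 + 9037 = 9035$)
$\sqrt{s + G} = \sqrt{- \frac{4711}{6} + 9035} = \sqrt{\frac{49499}{6}} = \frac{\sqrt{296994}}{6}$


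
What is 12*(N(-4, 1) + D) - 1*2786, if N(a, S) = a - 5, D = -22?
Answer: -3158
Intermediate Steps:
N(a, S) = -5 + a
12*(N(-4, 1) + D) - 1*2786 = 12*((-5 - 4) - 22) - 1*2786 = 12*(-9 - 22) - 2786 = 12*(-31) - 2786 = -372 - 2786 = -3158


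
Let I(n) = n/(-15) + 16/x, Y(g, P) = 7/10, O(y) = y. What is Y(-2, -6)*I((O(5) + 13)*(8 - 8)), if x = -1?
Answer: -56/5 ≈ -11.200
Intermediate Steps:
Y(g, P) = 7/10 (Y(g, P) = 7*(⅒) = 7/10)
I(n) = -16 - n/15 (I(n) = n/(-15) + 16/(-1) = n*(-1/15) + 16*(-1) = -n/15 - 16 = -16 - n/15)
Y(-2, -6)*I((O(5) + 13)*(8 - 8)) = 7*(-16 - (5 + 13)*(8 - 8)/15)/10 = 7*(-16 - 6*0/5)/10 = 7*(-16 - 1/15*0)/10 = 7*(-16 + 0)/10 = (7/10)*(-16) = -56/5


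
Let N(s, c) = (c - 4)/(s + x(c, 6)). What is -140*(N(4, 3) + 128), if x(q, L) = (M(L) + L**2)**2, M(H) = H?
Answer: -7920605/442 ≈ -17920.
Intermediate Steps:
x(q, L) = (L + L**2)**2
N(s, c) = (-4 + c)/(1764 + s) (N(s, c) = (c - 4)/(s + 6**2*(1 + 6)**2) = (-4 + c)/(s + 36*7**2) = (-4 + c)/(s + 36*49) = (-4 + c)/(s + 1764) = (-4 + c)/(1764 + s))
-140*(N(4, 3) + 128) = -140*((-4 + 3)/(1764 + 4) + 128) = -140*(-1/1768 + 128) = -140*226303/1768 = -7920605/442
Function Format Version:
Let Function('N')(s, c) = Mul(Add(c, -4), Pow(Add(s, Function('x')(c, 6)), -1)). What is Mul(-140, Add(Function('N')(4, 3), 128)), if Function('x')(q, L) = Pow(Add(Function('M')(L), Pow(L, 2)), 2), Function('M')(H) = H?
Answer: Rational(-7920605, 442) ≈ -17920.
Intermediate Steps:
Function('x')(q, L) = Pow(Add(L, Pow(L, 2)), 2)
Function('N')(s, c) = Mul(Pow(Add(1764, s), -1), Add(-4, c)) (Function('N')(s, c) = Mul(Add(c, -4), Pow(Add(s, Mul(Pow(6, 2), Pow(Add(1, 6), 2))), -1)) = Mul(Add(-4, c), Pow(Add(s, Mul(36, Pow(7, 2))), -1)) = Mul(Add(-4, c), Pow(Add(s, Mul(36, 49)), -1)) = Mul(Add(-4, c), Pow(Add(s, 1764), -1)) = Mul(Add(-4, c), Pow(Add(1764, s), -1)) = Mul(Pow(Add(1764, s), -1), Add(-4, c)))
Mul(-140, Add(Function('N')(4, 3), 128)) = Mul(-140, Add(Mul(Pow(Add(1764, 4), -1), Add(-4, 3)), 128)) = Mul(-140, Add(Mul(Pow(1768, -1), -1), 128)) = Mul(-140, Add(Mul(Rational(1, 1768), -1), 128)) = Mul(-140, Add(Rational(-1, 1768), 128)) = Mul(-140, Rational(226303, 1768)) = Rational(-7920605, 442)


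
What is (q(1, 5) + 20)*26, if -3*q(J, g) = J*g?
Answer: 1430/3 ≈ 476.67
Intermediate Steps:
q(J, g) = -J*g/3
(q(1, 5) + 20)*26 = (-1/3*1*5 + 20)*26 = (-5/3 + 20)*26 = (55/3)*26 = 1430/3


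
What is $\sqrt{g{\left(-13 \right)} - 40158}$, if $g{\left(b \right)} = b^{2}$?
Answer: $i \sqrt{39989} \approx 199.97 i$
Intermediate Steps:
$\sqrt{g{\left(-13 \right)} - 40158} = \sqrt{\left(-13\right)^{2} - 40158} = \sqrt{169 - 40158} = \sqrt{-39989} = i \sqrt{39989}$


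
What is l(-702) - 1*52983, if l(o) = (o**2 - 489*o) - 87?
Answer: 783012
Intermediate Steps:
l(o) = -87 + o**2 - 489*o
l(-702) - 1*52983 = (-87 + (-702)**2 - 489*(-702)) - 1*52983 = (-87 + 492804 + 343278) - 52983 = 835995 - 52983 = 783012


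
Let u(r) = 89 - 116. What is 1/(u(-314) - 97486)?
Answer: -1/97513 ≈ -1.0255e-5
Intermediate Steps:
u(r) = -27
1/(u(-314) - 97486) = 1/(-27 - 97486) = 1/(-97513) = -1/97513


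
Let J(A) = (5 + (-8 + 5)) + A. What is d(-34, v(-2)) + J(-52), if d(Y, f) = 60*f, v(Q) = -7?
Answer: -470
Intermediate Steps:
J(A) = 2 + A (J(A) = (5 - 3) + A = 2 + A)
d(-34, v(-2)) + J(-52) = 60*(-7) + (2 - 52) = -420 - 50 = -470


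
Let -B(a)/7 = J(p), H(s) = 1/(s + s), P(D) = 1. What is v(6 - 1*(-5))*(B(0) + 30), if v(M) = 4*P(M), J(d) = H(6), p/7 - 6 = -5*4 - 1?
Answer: 353/3 ≈ 117.67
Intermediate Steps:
p = -105 (p = 42 + 7*(-5*4 - 1) = 42 + 7*(-20 - 1) = 42 + 7*(-21) = 42 - 147 = -105)
H(s) = 1/(2*s)
J(d) = 1/12 (J(d) = (½)/6 = (½)*(⅙) = 1/12)
B(a) = -7/12 (B(a) = -7*1/12 = -7/12)
v(M) = 4 (v(M) = 4*1 = 4)
v(6 - 1*(-5))*(B(0) + 30) = 4*(-7/12 + 30) = 4*(353/12) = 353/3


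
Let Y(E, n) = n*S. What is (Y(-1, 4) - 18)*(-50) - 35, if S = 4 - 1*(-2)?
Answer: -335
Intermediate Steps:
S = 6 (S = 4 + 2 = 6)
Y(E, n) = 6*n (Y(E, n) = n*6 = 6*n)
(Y(-1, 4) - 18)*(-50) - 35 = (6*4 - 18)*(-50) - 35 = (24 - 18)*(-50) - 35 = 6*(-50) - 35 = -300 - 35 = -335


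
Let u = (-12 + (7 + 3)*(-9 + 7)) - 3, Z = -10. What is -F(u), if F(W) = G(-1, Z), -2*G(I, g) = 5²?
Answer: 25/2 ≈ 12.500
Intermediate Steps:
G(I, g) = -25/2 (G(I, g) = -½*5² = -½*25 = -25/2)
u = -35 (u = (-12 + 10*(-2)) - 3 = (-12 - 20) - 3 = -32 - 3 = -35)
F(W) = -25/2
-F(u) = -1*(-25/2) = 25/2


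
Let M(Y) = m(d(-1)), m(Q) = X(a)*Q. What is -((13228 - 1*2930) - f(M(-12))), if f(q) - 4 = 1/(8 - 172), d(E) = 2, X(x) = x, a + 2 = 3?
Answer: -1688217/164 ≈ -10294.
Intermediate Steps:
a = 1 (a = -2 + 3 = 1)
m(Q) = Q (m(Q) = 1*Q = Q)
M(Y) = 2
f(q) = 655/164 (f(q) = 4 + 1/(8 - 172) = 4 + 1/(-164) = 4 - 1/164 = 655/164)
-((13228 - 1*2930) - f(M(-12))) = -((13228 - 1*2930) - 1*655/164) = -((13228 - 2930) - 655/164) = -(10298 - 655/164) = -1*1688217/164 = -1688217/164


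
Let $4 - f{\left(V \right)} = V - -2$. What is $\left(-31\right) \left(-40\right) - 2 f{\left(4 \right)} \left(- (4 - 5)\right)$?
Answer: $4960$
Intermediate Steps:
$f{\left(V \right)} = 2 - V$ ($f{\left(V \right)} = 4 - \left(V - -2\right) = 4 - \left(V + 2\right) = 4 - \left(2 + V\right) = 2 - V$)
$\left(-31\right) \left(-40\right) - 2 f{\left(4 \right)} \left(- (4 - 5)\right) = \left(-31\right) \left(-40\right) - 2 \left(2 - 4\right) \left(- (4 - 5)\right) = 1240 - 2 \left(2 - 4\right) \left(\left(-1\right) \left(-1\right)\right) = 1240 \left(-2\right) \left(-2\right) 1 = 1240 \cdot 4 \cdot 1 = 1240 \cdot 4 = 4960$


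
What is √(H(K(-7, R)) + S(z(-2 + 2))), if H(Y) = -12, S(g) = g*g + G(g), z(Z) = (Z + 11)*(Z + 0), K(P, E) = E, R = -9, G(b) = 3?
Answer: 3*I ≈ 3.0*I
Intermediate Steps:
z(Z) = Z*(11 + Z) (z(Z) = (11 + Z)*Z = Z*(11 + Z))
S(g) = 3 + g² (S(g) = g*g + 3 = g² + 3 = 3 + g²)
√(H(K(-7, R)) + S(z(-2 + 2))) = √(-12 + (3 + ((-2 + 2)*(11 + (-2 + 2)))²)) = √(-12 + (3 + (0*(11 + 0))²)) = √(-12 + (3 + (0*11)²)) = √(-12 + (3 + 0²)) = √(-12 + (3 + 0)) = √(-12 + 3) = √(-9) = 3*I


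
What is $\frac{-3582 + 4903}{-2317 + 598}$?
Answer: $- \frac{1321}{1719} \approx -0.76847$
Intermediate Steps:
$\frac{-3582 + 4903}{-2317 + 598} = \frac{1321}{-1719} = 1321 \left(- \frac{1}{1719}\right) = - \frac{1321}{1719}$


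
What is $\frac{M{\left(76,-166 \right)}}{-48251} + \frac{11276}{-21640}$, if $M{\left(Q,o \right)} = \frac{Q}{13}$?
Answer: $- \frac{1768665557}{3393492830} \approx -0.52119$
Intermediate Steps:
$M{\left(Q,o \right)} = \frac{Q}{13}$ ($M{\left(Q,o \right)} = Q \frac{1}{13} = \frac{Q}{13}$)
$\frac{M{\left(76,-166 \right)}}{-48251} + \frac{11276}{-21640} = \frac{\frac{1}{13} \cdot 76}{-48251} + \frac{11276}{-21640} = \frac{76}{13} \left(- \frac{1}{48251}\right) + 11276 \left(- \frac{1}{21640}\right) = - \frac{76}{627263} - \frac{2819}{5410} = - \frac{1768665557}{3393492830}$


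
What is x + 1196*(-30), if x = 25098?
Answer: -10782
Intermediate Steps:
x + 1196*(-30) = 25098 + 1196*(-30) = 25098 - 35880 = -10782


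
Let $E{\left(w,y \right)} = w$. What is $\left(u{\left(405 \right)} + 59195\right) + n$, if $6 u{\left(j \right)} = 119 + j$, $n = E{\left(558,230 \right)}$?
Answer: $\frac{179521}{3} \approx 59840.0$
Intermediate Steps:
$n = 558$
$u{\left(j \right)} = \frac{119}{6} + \frac{j}{6}$ ($u{\left(j \right)} = \frac{119 + j}{6} = \frac{119}{6} + \frac{j}{6}$)
$\left(u{\left(405 \right)} + 59195\right) + n = \left(\left(\frac{119}{6} + \frac{1}{6} \cdot 405\right) + 59195\right) + 558 = \left(\left(\frac{119}{6} + \frac{135}{2}\right) + 59195\right) + 558 = \left(\frac{262}{3} + 59195\right) + 558 = \frac{177847}{3} + 558 = \frac{179521}{3}$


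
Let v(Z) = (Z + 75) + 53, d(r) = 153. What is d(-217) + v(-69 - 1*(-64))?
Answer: 276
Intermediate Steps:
v(Z) = 128 + Z (v(Z) = (75 + Z) + 53 = 128 + Z)
d(-217) + v(-69 - 1*(-64)) = 153 + (128 + (-69 - 1*(-64))) = 153 + (128 + (-69 + 64)) = 153 + (128 - 5) = 153 + 123 = 276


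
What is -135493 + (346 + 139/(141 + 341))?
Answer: -65140715/482 ≈ -1.3515e+5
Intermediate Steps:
-135493 + (346 + 139/(141 + 341)) = -135493 + (346 + 139/482) = -135493 + 166911/482 = -65140715/482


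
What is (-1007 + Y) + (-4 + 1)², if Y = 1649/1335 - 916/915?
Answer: -5416871/5429 ≈ -997.77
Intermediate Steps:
Y = 1271/5429 (Y = 1649*(1/1335) - 916*1/915 = 1649/1335 - 916/915 = 1271/5429 ≈ 0.23411)
(-1007 + Y) + (-4 + 1)² = (-1007 + 1271/5429) + (-4 + 1)² = -5465732/5429 + (-3)² = -5465732/5429 + 9 = -5416871/5429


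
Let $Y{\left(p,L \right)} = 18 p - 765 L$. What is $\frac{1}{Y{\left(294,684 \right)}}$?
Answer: $- \frac{1}{517968} \approx -1.9306 \cdot 10^{-6}$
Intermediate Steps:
$Y{\left(p,L \right)} = - 765 L + 18 p$
$\frac{1}{Y{\left(294,684 \right)}} = \frac{1}{\left(-765\right) 684 + 18 \cdot 294} = \frac{1}{-523260 + 5292} = \frac{1}{-517968} = - \frac{1}{517968}$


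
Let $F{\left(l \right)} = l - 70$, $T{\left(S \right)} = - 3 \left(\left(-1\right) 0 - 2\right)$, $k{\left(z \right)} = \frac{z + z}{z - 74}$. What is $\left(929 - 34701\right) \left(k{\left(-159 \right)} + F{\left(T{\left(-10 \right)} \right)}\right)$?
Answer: $\frac{492868568}{233} \approx 2.1153 \cdot 10^{6}$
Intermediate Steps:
$k{\left(z \right)} = \frac{2 z}{-74 + z}$
$T{\left(S \right)} = 6$ ($T{\left(S \right)} = - 3 \left(0 - 2\right) = \left(-3\right) \left(-2\right) = 6$)
$F{\left(l \right)} = -70 + l$ ($F{\left(l \right)} = l - 70 = -70 + l$)
$\left(929 - 34701\right) \left(k{\left(-159 \right)} + F{\left(T{\left(-10 \right)} \right)}\right) = \left(929 - 34701\right) \left(2 \left(-159\right) \frac{1}{-74 - 159} + \left(-70 + 6\right)\right) = - 33772 \left(2 \left(-159\right) \frac{1}{-233} - 64\right) = - 33772 \left(2 \left(-159\right) \left(- \frac{1}{233}\right) - 64\right) = - 33772 \left(\frac{318}{233} - 64\right) = \left(-33772\right) \left(- \frac{14594}{233}\right) = \frac{492868568}{233}$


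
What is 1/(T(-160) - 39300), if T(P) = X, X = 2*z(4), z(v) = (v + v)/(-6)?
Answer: -3/117908 ≈ -2.5444e-5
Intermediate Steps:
z(v) = -v/3
X = -8/3 (X = 2*(-1/3*4) = 2*(-4/3) = -8/3 ≈ -2.6667)
T(P) = -8/3
1/(T(-160) - 39300) = 1/(-8/3 - 39300) = 1/(-117908/3) = -3/117908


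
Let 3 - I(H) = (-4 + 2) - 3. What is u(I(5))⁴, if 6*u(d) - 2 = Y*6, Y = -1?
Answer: 16/81 ≈ 0.19753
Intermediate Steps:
I(H) = 8 (I(H) = 3 - ((-4 + 2) - 3) = 3 - (-2 - 3) = 3 - 1*(-5) = 3 + 5 = 8)
u(d) = -⅔ (u(d) = ⅓ + (-1*6)/6 = ⅓ + (⅙)*(-6) = ⅓ - 1 = -⅔)
u(I(5))⁴ = (-⅔)⁴ = 16/81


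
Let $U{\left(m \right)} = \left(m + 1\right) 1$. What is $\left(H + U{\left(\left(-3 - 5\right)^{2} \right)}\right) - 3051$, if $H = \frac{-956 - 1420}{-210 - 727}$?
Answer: $- \frac{2795506}{937} \approx -2983.5$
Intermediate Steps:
$U{\left(m \right)} = 1 + m$ ($U{\left(m \right)} = \left(1 + m\right) 1 = 1 + m$)
$H = \frac{2376}{937}$ ($H = - \frac{2376}{-937} = \left(-2376\right) \left(- \frac{1}{937}\right) = \frac{2376}{937} \approx 2.5358$)
$\left(H + U{\left(\left(-3 - 5\right)^{2} \right)}\right) - 3051 = \left(\frac{2376}{937} + \left(1 + \left(-3 - 5\right)^{2}\right)\right) - 3051 = \left(\frac{2376}{937} + \left(1 + \left(-8\right)^{2}\right)\right) - 3051 = \left(\frac{2376}{937} + \left(1 + 64\right)\right) - 3051 = \left(\frac{2376}{937} + 65\right) - 3051 = \frac{63281}{937} - 3051 = - \frac{2795506}{937}$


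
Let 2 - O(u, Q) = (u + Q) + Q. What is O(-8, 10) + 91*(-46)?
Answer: -4196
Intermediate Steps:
O(u, Q) = 2 - u - 2*Q (O(u, Q) = 2 - ((u + Q) + Q) = 2 - ((Q + u) + Q) = 2 - (u + 2*Q) = 2 + (-u - 2*Q) = 2 - u - 2*Q)
O(-8, 10) + 91*(-46) = (2 - 1*(-8) - 2*10) + 91*(-46) = (2 + 8 - 20) - 4186 = -10 - 4186 = -4196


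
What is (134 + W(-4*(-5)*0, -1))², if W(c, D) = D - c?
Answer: 17689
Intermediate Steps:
(134 + W(-4*(-5)*0, -1))² = (134 + (-1 - (-4*(-5))*0))² = (134 + (-1 - 20*0))² = (134 + (-1 - 1*0))² = (134 + (-1 + 0))² = (134 - 1)² = 133² = 17689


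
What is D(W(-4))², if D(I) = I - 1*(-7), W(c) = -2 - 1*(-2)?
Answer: 49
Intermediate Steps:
W(c) = 0 (W(c) = -2 + 2 = 0)
D(I) = 7 + I (D(I) = I + 7 = 7 + I)
D(W(-4))² = (7 + 0)² = 7² = 49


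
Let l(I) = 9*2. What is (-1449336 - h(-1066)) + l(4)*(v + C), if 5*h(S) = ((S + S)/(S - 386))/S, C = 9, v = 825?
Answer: -5206596119/3630 ≈ -1.4343e+6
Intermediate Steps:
l(I) = 18
h(S) = 2/(5*(-386 + S)) (h(S) = (((S + S)/(S - 386))/S)/5 = (((2*S)/(-386 + S))/S)/5 = ((2*S/(-386 + S))/S)/5 = (2/(-386 + S))/5 = 2/(5*(-386 + S)))
(-1449336 - h(-1066)) + l(4)*(v + C) = (-1449336 - 2/(5*(-386 - 1066))) + 18*(825 + 9) = (-1449336 - 2/(5*(-1452))) + 18*834 = (-1449336 - 2*(-1)/(5*1452)) + 15012 = (-1449336 - 1*(-1/3630)) + 15012 = (-1449336 + 1/3630) + 15012 = -5261089679/3630 + 15012 = -5206596119/3630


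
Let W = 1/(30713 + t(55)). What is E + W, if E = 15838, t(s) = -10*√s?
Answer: 14939714109935/943282869 + 10*√55/943282869 ≈ 15838.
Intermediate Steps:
W = 1/(30713 - 10*√55) ≈ 3.2638e-5
E + W = 15838 + (30713/943282869 + 10*√55/943282869) = 14939714109935/943282869 + 10*√55/943282869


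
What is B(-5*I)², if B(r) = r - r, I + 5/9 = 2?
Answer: 0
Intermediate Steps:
I = 13/9 (I = -5/9 + 2 = 13/9 ≈ 1.4444)
B(r) = 0
B(-5*I)² = 0² = 0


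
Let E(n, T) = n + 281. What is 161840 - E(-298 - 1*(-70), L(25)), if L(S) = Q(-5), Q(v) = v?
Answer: 161787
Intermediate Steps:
L(S) = -5
E(n, T) = 281 + n
161840 - E(-298 - 1*(-70), L(25)) = 161840 - (281 + (-298 - 1*(-70))) = 161840 - (281 + (-298 + 70)) = 161840 - (281 - 228) = 161840 - 1*53 = 161840 - 53 = 161787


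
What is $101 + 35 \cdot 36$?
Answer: $1361$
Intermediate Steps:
$101 + 35 \cdot 36 = 101 + 1260 = 1361$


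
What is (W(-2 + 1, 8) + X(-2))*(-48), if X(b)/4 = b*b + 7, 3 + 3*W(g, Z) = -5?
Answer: -1984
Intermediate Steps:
W(g, Z) = -8/3 (W(g, Z) = -1 + (⅓)*(-5) = -1 - 5/3 = -8/3)
X(b) = 28 + 4*b² (X(b) = 4*(b*b + 7) = 4*(b² + 7) = 4*(7 + b²) = 28 + 4*b²)
(W(-2 + 1, 8) + X(-2))*(-48) = (-8/3 + (28 + 4*(-2)²))*(-48) = (-8/3 + (28 + 4*4))*(-48) = (-8/3 + (28 + 16))*(-48) = (-8/3 + 44)*(-48) = (124/3)*(-48) = -1984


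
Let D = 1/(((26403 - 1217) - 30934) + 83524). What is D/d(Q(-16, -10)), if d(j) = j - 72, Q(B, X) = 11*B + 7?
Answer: -1/18744016 ≈ -5.3350e-8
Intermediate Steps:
Q(B, X) = 7 + 11*B
d(j) = -72 + j
D = 1/77776 (D = 1/((25186 - 30934) + 83524) = 1/(-5748 + 83524) = 1/77776 ≈ 1.2857e-5)
D/d(Q(-16, -10)) = 1/(77776*(-72 + (7 + 11*(-16)))) = 1/(77776*(-72 + (7 - 176))) = 1/(77776*(-72 - 169)) = (1/77776)/(-241) = (1/77776)*(-1/241) = -1/18744016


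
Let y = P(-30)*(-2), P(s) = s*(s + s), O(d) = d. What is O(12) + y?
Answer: -3588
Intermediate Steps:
P(s) = 2*s² (P(s) = s*(2*s) = 2*s²)
y = -3600 (y = (2*(-30)²)*(-2) = (2*900)*(-2) = 1800*(-2) = -3600)
O(12) + y = 12 - 3600 = -3588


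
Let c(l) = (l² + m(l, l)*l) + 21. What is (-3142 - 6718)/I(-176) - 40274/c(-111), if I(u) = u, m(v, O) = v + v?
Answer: 2793547/50853 ≈ 54.934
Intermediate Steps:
m(v, O) = 2*v
c(l) = 21 + 3*l² (c(l) = (l² + (2*l)*l) + 21 = (l² + 2*l²) + 21 = 3*l² + 21 = 21 + 3*l²)
(-3142 - 6718)/I(-176) - 40274/c(-111) = (-3142 - 6718)/(-176) - 40274/(21 + 3*(-111)²) = -9860*(-1/176) - 40274/(21 + 3*12321) = 2465/44 - 40274/(21 + 36963) = 2465/44 - 40274/36984 = 2465/44 - 40274*1/36984 = 2465/44 - 20137/18492 = 2793547/50853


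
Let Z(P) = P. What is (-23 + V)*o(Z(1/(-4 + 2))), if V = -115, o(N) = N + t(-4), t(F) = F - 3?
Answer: 1035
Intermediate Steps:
t(F) = -3 + F
o(N) = -7 + N (o(N) = N + (-3 - 4) = N - 7 = -7 + N)
(-23 + V)*o(Z(1/(-4 + 2))) = (-23 - 115)*(-7 + 1/(-4 + 2)) = -138*(-7 + 1/(-2)) = -138*(-7 - 1/2) = -138*(-15/2) = 1035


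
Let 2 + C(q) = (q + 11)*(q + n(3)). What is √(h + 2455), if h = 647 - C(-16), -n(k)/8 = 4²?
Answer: 4*√149 ≈ 48.826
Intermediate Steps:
n(k) = -128 (n(k) = -8*4² = -8*16 = -128)
C(q) = -2 + (-128 + q)*(11 + q) (C(q) = -2 + (q + 11)*(q - 128) = -2 + (11 + q)*(-128 + q) = -2 + (-128 + q)*(11 + q))
h = -71 (h = 647 - (-1410 + (-16)² - 117*(-16)) = 647 - (-1410 + 256 + 1872) = 647 - 1*718 = 647 - 718 = -71)
√(h + 2455) = √(-71 + 2455) = √2384 = 4*√149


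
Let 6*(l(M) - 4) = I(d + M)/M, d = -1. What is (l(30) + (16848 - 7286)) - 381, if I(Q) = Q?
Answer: 1653329/180 ≈ 9185.2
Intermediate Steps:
l(M) = 4 + (-1 + M)/(6*M) (l(M) = 4 + ((-1 + M)/M)/6 = 4 + (-1 + M)/(6*M))
(l(30) + (16848 - 7286)) - 381 = ((1/6)*(-1 + 25*30)/30 + (16848 - 7286)) - 381 = ((1/6)*(1/30)*(-1 + 750) + 9562) - 381 = ((1/6)*(1/30)*749 + 9562) - 381 = (749/180 + 9562) - 381 = 1721909/180 - 381 = 1653329/180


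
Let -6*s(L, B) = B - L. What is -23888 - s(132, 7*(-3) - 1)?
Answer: -71741/3 ≈ -23914.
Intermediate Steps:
s(L, B) = -B/6 + L/6 (s(L, B) = -(B - L)/6 = -B/6 + L/6)
-23888 - s(132, 7*(-3) - 1) = -23888 - (-(7*(-3) - 1)/6 + (1/6)*132) = -23888 - (-(-21 - 1)/6 + 22) = -23888 - (-1/6*(-22) + 22) = -23888 - (11/3 + 22) = -23888 - 1*77/3 = -23888 - 77/3 = -71741/3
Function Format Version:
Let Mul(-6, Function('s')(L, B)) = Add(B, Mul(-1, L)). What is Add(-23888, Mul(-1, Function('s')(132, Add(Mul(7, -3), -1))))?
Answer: Rational(-71741, 3) ≈ -23914.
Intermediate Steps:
Function('s')(L, B) = Add(Mul(Rational(-1, 6), B), Mul(Rational(1, 6), L)) (Function('s')(L, B) = Mul(Rational(-1, 6), Add(B, Mul(-1, L))) = Add(Mul(Rational(-1, 6), B), Mul(Rational(1, 6), L)))
Add(-23888, Mul(-1, Function('s')(132, Add(Mul(7, -3), -1)))) = Add(-23888, Mul(-1, Add(Mul(Rational(-1, 6), Add(Mul(7, -3), -1)), Mul(Rational(1, 6), 132)))) = Add(-23888, Mul(-1, Add(Mul(Rational(-1, 6), Add(-21, -1)), 22))) = Add(-23888, Mul(-1, Add(Mul(Rational(-1, 6), -22), 22))) = Add(-23888, Mul(-1, Add(Rational(11, 3), 22))) = Add(-23888, Mul(-1, Rational(77, 3))) = Add(-23888, Rational(-77, 3)) = Rational(-71741, 3)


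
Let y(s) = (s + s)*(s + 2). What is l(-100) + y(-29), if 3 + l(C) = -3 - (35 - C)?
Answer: 1425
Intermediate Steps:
y(s) = 2*s*(2 + s) (y(s) = (2*s)*(2 + s) = 2*s*(2 + s))
l(C) = -41 + C (l(C) = -3 + (-3 - (35 - C)) = -3 + (-3 + (-35 + C)) = -3 + (-38 + C) = -41 + C)
l(-100) + y(-29) = (-41 - 100) + 2*(-29)*(2 - 29) = -141 + 2*(-29)*(-27) = -141 + 1566 = 1425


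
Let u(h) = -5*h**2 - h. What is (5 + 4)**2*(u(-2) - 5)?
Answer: -1863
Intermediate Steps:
u(h) = -h - 5*h**2
(5 + 4)**2*(u(-2) - 5) = (5 + 4)**2*(-1*(-2)*(1 + 5*(-2)) - 5) = 9**2*(-1*(-2)*(1 - 10) - 5) = 81*(-1*(-2)*(-9) - 5) = 81*(-18 - 5) = 81*(-23) = -1863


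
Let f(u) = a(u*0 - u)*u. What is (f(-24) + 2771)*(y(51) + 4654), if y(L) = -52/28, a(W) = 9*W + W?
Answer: -13905255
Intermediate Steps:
a(W) = 10*W
y(L) = -13/7 (y(L) = -52*1/28 = -13/7)
f(u) = -10*u² (f(u) = (10*(u*0 - u))*u = (10*(0 - u))*u = (10*(-u))*u = (-10*u)*u = -10*u²)
(f(-24) + 2771)*(y(51) + 4654) = (-10*(-24)² + 2771)*(-13/7 + 4654) = (-10*576 + 2771)*(32565/7) = (-5760 + 2771)*(32565/7) = -2989*32565/7 = -13905255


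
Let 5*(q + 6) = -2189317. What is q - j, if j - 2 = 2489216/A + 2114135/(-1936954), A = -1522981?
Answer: -6458440645820498523/14749720699370 ≈ -4.3787e+5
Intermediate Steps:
q = -2189347/5 (q = -6 + (⅕)*(-2189317) = -6 - 2189317/5 = -2189347/5 ≈ -4.3787e+5)
j = -2141396044751/2949944139874 (j = 2 + (2489216/(-1522981) + 2114135/(-1936954)) = 2 + (2489216*(-1/1522981) + 2114135*(-1/1936954)) = 2 + (-2489216/1522981 - 2114135/1936954) = 2 - 8041284324499/2949944139874 = -2141396044751/2949944139874 ≈ -0.72591)
q - j = -2189347/5 - 1*(-2141396044751/2949944139874) = -2189347/5 + 2141396044751/2949944139874 = -6458440645820498523/14749720699370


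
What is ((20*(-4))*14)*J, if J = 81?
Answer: -90720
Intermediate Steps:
((20*(-4))*14)*J = ((20*(-4))*14)*81 = -80*14*81 = -1120*81 = -90720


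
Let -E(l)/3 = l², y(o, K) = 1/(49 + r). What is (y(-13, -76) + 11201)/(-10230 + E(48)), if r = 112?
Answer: -901681/1379931 ≈ -0.65342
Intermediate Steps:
y(o, K) = 1/161 (y(o, K) = 1/(49 + 112) = 1/161)
E(l) = -3*l²
(y(-13, -76) + 11201)/(-10230 + E(48)) = (1/161 + 11201)/(-10230 - 3*48²) = 1803362/(161*(-10230 - 3*2304)) = 1803362/(161*(-10230 - 6912)) = (1803362/161)/(-17142) = (1803362/161)*(-1/17142) = -901681/1379931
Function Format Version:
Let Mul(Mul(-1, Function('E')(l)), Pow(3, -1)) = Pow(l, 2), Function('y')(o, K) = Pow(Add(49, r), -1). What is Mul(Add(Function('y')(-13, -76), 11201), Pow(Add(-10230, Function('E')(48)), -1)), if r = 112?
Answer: Rational(-901681, 1379931) ≈ -0.65342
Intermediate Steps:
Function('y')(o, K) = Rational(1, 161) (Function('y')(o, K) = Pow(Add(49, 112), -1) = Pow(161, -1) = Rational(1, 161))
Function('E')(l) = Mul(-3, Pow(l, 2))
Mul(Add(Function('y')(-13, -76), 11201), Pow(Add(-10230, Function('E')(48)), -1)) = Mul(Add(Rational(1, 161), 11201), Pow(Add(-10230, Mul(-3, Pow(48, 2))), -1)) = Mul(Rational(1803362, 161), Pow(Add(-10230, Mul(-3, 2304)), -1)) = Mul(Rational(1803362, 161), Pow(Add(-10230, -6912), -1)) = Mul(Rational(1803362, 161), Pow(-17142, -1)) = Mul(Rational(1803362, 161), Rational(-1, 17142)) = Rational(-901681, 1379931)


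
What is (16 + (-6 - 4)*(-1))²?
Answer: 676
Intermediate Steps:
(16 + (-6 - 4)*(-1))² = (16 - 10*(-1))² = (16 + 10)² = 26² = 676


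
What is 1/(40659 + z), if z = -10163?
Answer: 1/30496 ≈ 3.2791e-5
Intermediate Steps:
1/(40659 + z) = 1/(40659 - 10163) = 1/30496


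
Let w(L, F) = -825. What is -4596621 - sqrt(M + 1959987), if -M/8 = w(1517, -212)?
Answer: -4596621 - sqrt(1966587) ≈ -4.5980e+6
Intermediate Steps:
M = 6600 (M = -8*(-825) = 6600)
-4596621 - sqrt(M + 1959987) = -4596621 - sqrt(6600 + 1959987) = -4596621 - sqrt(1966587)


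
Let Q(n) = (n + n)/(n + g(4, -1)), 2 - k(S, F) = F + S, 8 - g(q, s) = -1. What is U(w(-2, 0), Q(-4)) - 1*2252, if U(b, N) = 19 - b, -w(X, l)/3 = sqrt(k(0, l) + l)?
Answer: -2233 + 3*sqrt(2) ≈ -2228.8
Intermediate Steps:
g(q, s) = 9 (g(q, s) = 8 - 1*(-1) = 8 + 1 = 9)
k(S, F) = 2 - F - S (k(S, F) = 2 - (F + S) = 2 + (-F - S) = 2 - F - S)
Q(n) = 2*n/(9 + n) (Q(n) = (n + n)/(n + 9) = (2*n)/(9 + n) = 2*n/(9 + n))
w(X, l) = -3*sqrt(2) (w(X, l) = -3*sqrt((2 - l - 1*0) + l) = -3*sqrt((2 - l + 0) + l) = -3*sqrt((2 - l) + l) = -3*sqrt(2))
U(w(-2, 0), Q(-4)) - 1*2252 = (19 - (-3)*sqrt(2)) - 1*2252 = (19 + 3*sqrt(2)) - 2252 = -2233 + 3*sqrt(2)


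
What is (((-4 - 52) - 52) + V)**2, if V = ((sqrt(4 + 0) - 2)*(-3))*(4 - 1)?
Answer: 11664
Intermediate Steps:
V = 0 (V = ((sqrt(4) - 2)*(-3))*3 = ((2 - 2)*(-3))*3 = (0*(-3))*3 = 0*3 = 0)
(((-4 - 52) - 52) + V)**2 = (((-4 - 52) - 52) + 0)**2 = ((-56 - 52) + 0)**2 = (-108 + 0)**2 = (-108)**2 = 11664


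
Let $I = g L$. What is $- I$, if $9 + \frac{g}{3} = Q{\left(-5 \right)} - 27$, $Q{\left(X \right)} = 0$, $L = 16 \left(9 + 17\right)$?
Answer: $44928$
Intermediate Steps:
$L = 416$ ($L = 16 \cdot 26 = 416$)
$g = -108$ ($g = -27 + 3 \left(0 - 27\right) = -27 + 3 \left(-27\right) = -27 - 81 = -108$)
$I = -44928$ ($I = \left(-108\right) 416 = -44928$)
$- I = \left(-1\right) \left(-44928\right) = 44928$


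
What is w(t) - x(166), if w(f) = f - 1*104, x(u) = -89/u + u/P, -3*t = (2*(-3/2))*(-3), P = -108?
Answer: -235141/2241 ≈ -104.93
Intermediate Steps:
t = -3 (t = -2*(-3/2)*(-3)/3 = -(-1)*(-3) = -⅓*9 = -3)
x(u) = -89/u - u/108 (x(u) = -89/u + u/(-108) = -89/u + u*(-1/108) = -89/u - u/108)
w(f) = -104 + f (w(f) = f - 104 = -104 + f)
w(t) - x(166) = (-104 - 3) - (-89/166 - 1/108*166) = -107 - (-89*1/166 - 83/54) = -107 - (-89/166 - 83/54) = -107 - 1*(-4646/2241) = -107 + 4646/2241 = -235141/2241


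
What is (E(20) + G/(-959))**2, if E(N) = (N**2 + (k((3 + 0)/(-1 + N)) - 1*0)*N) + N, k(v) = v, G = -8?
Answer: 59451995302144/332004841 ≈ 1.7907e+5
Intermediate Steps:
E(N) = N + N**2 + 3*N/(-1 + N) (E(N) = (N**2 + ((3 + 0)/(-1 + N) - 1*0)*N) + N = (N**2 + (3/(-1 + N) + 0)*N) + N = (N**2 + (3/(-1 + N))*N) + N = (N**2 + 3*N/(-1 + N)) + N = N + N**2 + 3*N/(-1 + N))
(E(20) + G/(-959))**2 = (20*(2 + 20**2)/(-1 + 20) - 8/(-959))**2 = (20*(2 + 400)/19 - 8*(-1/959))**2 = (20*(1/19)*402 + 8/959)**2 = (8040/19 + 8/959)**2 = (7710512/18221)**2 = 59451995302144/332004841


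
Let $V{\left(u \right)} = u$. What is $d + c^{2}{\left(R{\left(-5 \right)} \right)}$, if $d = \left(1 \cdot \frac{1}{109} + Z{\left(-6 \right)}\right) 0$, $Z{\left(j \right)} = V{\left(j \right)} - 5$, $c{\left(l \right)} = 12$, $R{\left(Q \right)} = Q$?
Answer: $144$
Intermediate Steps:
$Z{\left(j \right)} = -5 + j$ ($Z{\left(j \right)} = j - 5 = -5 + j$)
$d = 0$ ($d = \left(1 \cdot \frac{1}{109} - 11\right) 0 = \left(\frac{1}{109} - 11\right) 0 = \left(- \frac{1198}{109}\right) 0 = 0$)
$d + c^{2}{\left(R{\left(-5 \right)} \right)} = 0 + 12^{2} = 0 + 144 = 144$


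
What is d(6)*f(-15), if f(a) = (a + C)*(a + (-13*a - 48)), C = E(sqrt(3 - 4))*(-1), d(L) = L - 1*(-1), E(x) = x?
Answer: -13860 - 924*I ≈ -13860.0 - 924.0*I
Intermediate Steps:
d(L) = 1 + L (d(L) = L + 1 = 1 + L)
C = -I (C = sqrt(3 - 4)*(-1) = sqrt(-1)*(-1) = I*(-1) = -I ≈ -1.0*I)
f(a) = (-48 - 12*a)*(a - I) (f(a) = (a - I)*(a + (-13*a - 48)) = (a - I)*(a + (-48 - 13*a)) = (a - I)*(-48 - 12*a) = (-48 - 12*a)*(a - I))
d(6)*f(-15) = (1 + 6)*(-12*(-15)**2 + 48*I + 12*(-15)*(-4 + I)) = 7*(-12*225 + 48*I + (720 - 180*I)) = 7*(-2700 + 48*I + (720 - 180*I)) = 7*(-1980 - 132*I) = -13860 - 924*I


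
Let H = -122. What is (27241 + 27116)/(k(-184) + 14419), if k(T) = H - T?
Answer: 18119/4827 ≈ 3.7537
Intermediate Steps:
k(T) = -122 - T
(27241 + 27116)/(k(-184) + 14419) = (27241 + 27116)/((-122 - 1*(-184)) + 14419) = 54357/((-122 + 184) + 14419) = 54357/(62 + 14419) = 54357/14481 = 54357*(1/14481) = 18119/4827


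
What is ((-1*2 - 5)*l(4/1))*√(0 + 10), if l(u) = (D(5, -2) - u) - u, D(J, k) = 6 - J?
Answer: 49*√10 ≈ 154.95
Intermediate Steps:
l(u) = 1 - 2*u (l(u) = ((6 - 1*5) - u) - u = ((6 - 5) - u) - u = (1 - u) - u = 1 - 2*u)
((-1*2 - 5)*l(4/1))*√(0 + 10) = ((-1*2 - 5)*(1 - 8/1))*√(0 + 10) = ((-2 - 5)*(1 - 8))*√10 = (-7*(1 - 2*4))*√10 = (-7*(1 - 8))*√10 = (-7*(-7))*√10 = 49*√10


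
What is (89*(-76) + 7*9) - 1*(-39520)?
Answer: 32819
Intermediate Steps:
(89*(-76) + 7*9) - 1*(-39520) = (-6764 + 63) + 39520 = -6701 + 39520 = 32819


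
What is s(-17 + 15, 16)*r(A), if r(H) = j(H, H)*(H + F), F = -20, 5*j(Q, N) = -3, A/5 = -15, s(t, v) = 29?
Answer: 1653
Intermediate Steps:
A = -75 (A = 5*(-15) = -75)
j(Q, N) = -⅗ (j(Q, N) = (⅕)*(-3) = -⅗)
r(H) = 12 - 3*H/5 (r(H) = -3*(H - 20)/5 = -3*(-20 + H)/5 = 12 - 3*H/5)
s(-17 + 15, 16)*r(A) = 29*(12 - ⅗*(-75)) = 29*(12 + 45) = 29*57 = 1653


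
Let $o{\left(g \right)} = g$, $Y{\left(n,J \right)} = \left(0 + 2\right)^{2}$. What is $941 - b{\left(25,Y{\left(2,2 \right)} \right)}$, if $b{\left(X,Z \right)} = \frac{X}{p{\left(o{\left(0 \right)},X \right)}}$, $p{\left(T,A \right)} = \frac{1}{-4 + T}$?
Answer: $1041$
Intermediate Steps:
$Y{\left(n,J \right)} = 4$ ($Y{\left(n,J \right)} = 2^{2} = 4$)
$b{\left(X,Z \right)} = - 4 X$ ($b{\left(X,Z \right)} = \frac{X}{\frac{1}{-4 + 0}} = \frac{X}{\frac{1}{-4}} = \frac{X}{- \frac{1}{4}} = X \left(-4\right) = - 4 X$)
$941 - b{\left(25,Y{\left(2,2 \right)} \right)} = 941 - \left(-4\right) 25 = 941 - -100 = 941 + 100 = 1041$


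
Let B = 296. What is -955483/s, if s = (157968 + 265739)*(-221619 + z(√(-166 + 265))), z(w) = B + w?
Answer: 211470364009/20754808703542610 + 2866449*√11/20754808703542610 ≈ 1.0189e-5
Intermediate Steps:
z(w) = 296 + w
s = -93776104361 + 1271121*√11 (s = (157968 + 265739)*(-221619 + (296 + √(-166 + 265))) = 423707*(-221619 + (296 + √99)) = 423707*(-221619 + (296 + 3*√11)) = 423707*(-221323 + 3*√11) = -93776104361 + 1271121*√11 ≈ -9.3772e+10)
-955483/s = -955483/(-93776104361 + 1271121*√11)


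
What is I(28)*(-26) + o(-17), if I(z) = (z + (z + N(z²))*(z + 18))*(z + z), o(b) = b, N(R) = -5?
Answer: -1581233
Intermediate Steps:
I(z) = 2*z*(z + (-5 + z)*(18 + z)) (I(z) = (z + (z - 5)*(z + 18))*(z + z) = (z + (-5 + z)*(18 + z))*(2*z) = 2*z*(z + (-5 + z)*(18 + z)))
I(28)*(-26) + o(-17) = (2*28*(-90 + 28² + 14*28))*(-26) - 17 = (2*28*(-90 + 784 + 392))*(-26) - 17 = (2*28*1086)*(-26) - 17 = 60816*(-26) - 17 = -1581216 - 17 = -1581233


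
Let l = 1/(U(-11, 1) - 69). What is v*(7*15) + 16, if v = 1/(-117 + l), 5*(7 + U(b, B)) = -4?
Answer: 96944/6419 ≈ 15.103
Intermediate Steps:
U(b, B) = -39/5 (U(b, B) = -7 + (1/5)*(-4) = -7 - 4/5 = -39/5)
l = -5/384 (l = 1/(-39/5 - 69) = 1/(-384/5) = -5/384 ≈ -0.013021)
v = -384/44933 (v = 1/(-117 - 5/384) = 1/(-44933/384) = -384/44933 ≈ -0.0085461)
v*(7*15) + 16 = -384*15/6419 + 16 = -384/44933*105 + 16 = -5760/6419 + 16 = 96944/6419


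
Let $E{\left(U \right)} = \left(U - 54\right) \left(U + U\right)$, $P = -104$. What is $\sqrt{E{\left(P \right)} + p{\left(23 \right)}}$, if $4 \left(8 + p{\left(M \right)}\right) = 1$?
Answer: $\frac{5 \sqrt{5257}}{2} \approx 181.26$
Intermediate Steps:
$p{\left(M \right)} = - \frac{31}{4}$ ($p{\left(M \right)} = -8 + \frac{1}{4} \cdot 1 = -8 + \frac{1}{4} = - \frac{31}{4}$)
$E{\left(U \right)} = 2 U \left(-54 + U\right)$ ($E{\left(U \right)} = \left(-54 + U\right) 2 U = 2 U \left(-54 + U\right)$)
$\sqrt{E{\left(P \right)} + p{\left(23 \right)}} = \sqrt{2 \left(-104\right) \left(-54 - 104\right) - \frac{31}{4}} = \sqrt{2 \left(-104\right) \left(-158\right) - \frac{31}{4}} = \sqrt{32864 - \frac{31}{4}} = \sqrt{\frac{131425}{4}} = \frac{5 \sqrt{5257}}{2}$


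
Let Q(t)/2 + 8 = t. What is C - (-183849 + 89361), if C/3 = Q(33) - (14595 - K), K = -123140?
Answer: -318567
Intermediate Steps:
Q(t) = -16 + 2*t
C = -413055 (C = 3*((-16 + 2*33) - (14595 - 1*(-123140))) = 3*((-16 + 66) - (14595 + 123140)) = 3*(50 - 1*137735) = 3*(50 - 137735) = 3*(-137685) = -413055)
C - (-183849 + 89361) = -413055 - (-183849 + 89361) = -413055 - 1*(-94488) = -413055 + 94488 = -318567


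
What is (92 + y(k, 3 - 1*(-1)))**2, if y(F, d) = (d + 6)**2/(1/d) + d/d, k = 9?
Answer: 243049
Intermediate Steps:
y(F, d) = 1 + d*(6 + d)**2 (y(F, d) = (6 + d)**2*d + 1 = d*(6 + d)**2 + 1 = 1 + d*(6 + d)**2)
(92 + y(k, 3 - 1*(-1)))**2 = (92 + (1 + (3 - 1*(-1))*(6 + (3 - 1*(-1)))**2))**2 = (92 + (1 + (3 + 1)*(6 + (3 + 1))**2))**2 = (92 + (1 + 4*(6 + 4)**2))**2 = (92 + (1 + 4*10**2))**2 = (92 + (1 + 4*100))**2 = (92 + (1 + 400))**2 = (92 + 401)**2 = 493**2 = 243049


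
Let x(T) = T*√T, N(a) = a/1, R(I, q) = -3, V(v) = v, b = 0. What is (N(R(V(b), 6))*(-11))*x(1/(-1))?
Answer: -33*I ≈ -33.0*I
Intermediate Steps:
N(a) = a (N(a) = a*1 = a)
x(T) = T^(3/2)
(N(R(V(b), 6))*(-11))*x(1/(-1)) = (-3*(-11))*(1/(-1))^(3/2) = 33*(-1)^(3/2) = 33*(-I) = -33*I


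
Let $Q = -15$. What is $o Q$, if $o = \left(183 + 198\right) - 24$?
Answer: $-5355$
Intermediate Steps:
$o = 357$ ($o = 381 - 24 = 357$)
$o Q = 357 \left(-15\right) = -5355$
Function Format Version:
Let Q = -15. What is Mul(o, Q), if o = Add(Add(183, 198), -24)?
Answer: -5355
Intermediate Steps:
o = 357 (o = Add(381, -24) = 357)
Mul(o, Q) = Mul(357, -15) = -5355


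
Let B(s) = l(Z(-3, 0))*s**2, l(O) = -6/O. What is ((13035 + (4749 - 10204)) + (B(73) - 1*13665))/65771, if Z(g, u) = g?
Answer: 4573/65771 ≈ 0.069529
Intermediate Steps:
B(s) = 2*s**2 (B(s) = (-6/(-3))*s**2 = (-6*(-1/3))*s**2 = 2*s**2)
((13035 + (4749 - 10204)) + (B(73) - 1*13665))/65771 = ((13035 + (4749 - 10204)) + (2*73**2 - 1*13665))/65771 = ((13035 - 5455) + (2*5329 - 13665))*(1/65771) = (7580 + (10658 - 13665))*(1/65771) = (7580 - 3007)*(1/65771) = 4573*(1/65771) = 4573/65771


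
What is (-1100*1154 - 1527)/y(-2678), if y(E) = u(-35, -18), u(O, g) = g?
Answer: 1270927/18 ≈ 70607.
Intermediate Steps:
y(E) = -18
(-1100*1154 - 1527)/y(-2678) = (-1100*1154 - 1527)/(-18) = (-1269400 - 1527)*(-1/18) = -1270927*(-1/18) = 1270927/18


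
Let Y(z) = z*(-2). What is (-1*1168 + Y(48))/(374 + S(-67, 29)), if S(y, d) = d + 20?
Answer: -1264/423 ≈ -2.9882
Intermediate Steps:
Y(z) = -2*z
S(y, d) = 20 + d
(-1*1168 + Y(48))/(374 + S(-67, 29)) = (-1*1168 - 2*48)/(374 + (20 + 29)) = (-1168 - 96)/(374 + 49) = -1264/423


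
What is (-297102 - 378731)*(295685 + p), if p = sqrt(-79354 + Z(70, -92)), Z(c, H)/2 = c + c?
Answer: -199833680605 - 2027499*I*sqrt(8786) ≈ -1.9983e+11 - 1.9004e+8*I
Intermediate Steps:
Z(c, H) = 4*c (Z(c, H) = 2*(c + c) = 2*(2*c) = 4*c)
p = 3*I*sqrt(8786) (p = sqrt(-79354 + 4*70) = sqrt(-79354 + 280) = sqrt(-79074) = 3*I*sqrt(8786) ≈ 281.2*I)
(-297102 - 378731)*(295685 + p) = (-297102 - 378731)*(295685 + 3*I*sqrt(8786)) = -675833*(295685 + 3*I*sqrt(8786)) = -199833680605 - 2027499*I*sqrt(8786)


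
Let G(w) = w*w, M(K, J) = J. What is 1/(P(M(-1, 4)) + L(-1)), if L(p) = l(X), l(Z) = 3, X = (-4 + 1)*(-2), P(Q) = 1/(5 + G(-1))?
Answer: 6/19 ≈ 0.31579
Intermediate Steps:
G(w) = w**2
P(Q) = 1/6 (P(Q) = 1/(5 + (-1)**2) = 1/(5 + 1) = 1/6)
X = 6 (X = -3*(-2) = 6)
L(p) = 3
1/(P(M(-1, 4)) + L(-1)) = 1/(1/6 + 3) = 1/(19/6) = 6/19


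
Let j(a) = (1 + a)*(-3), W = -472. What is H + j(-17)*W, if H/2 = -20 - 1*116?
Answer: -22928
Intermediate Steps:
j(a) = -3 - 3*a
H = -272 (H = 2*(-20 - 1*116) = 2*(-20 - 116) = 2*(-136) = -272)
H + j(-17)*W = -272 + (-3 - 3*(-17))*(-472) = -272 + (-3 + 51)*(-472) = -272 + 48*(-472) = -272 - 22656 = -22928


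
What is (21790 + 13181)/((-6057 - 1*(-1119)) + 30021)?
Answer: 11657/8361 ≈ 1.3942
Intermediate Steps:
(21790 + 13181)/((-6057 - 1*(-1119)) + 30021) = 34971/((-6057 + 1119) + 30021) = 34971/(-4938 + 30021) = 34971/25083 = 34971*(1/25083) = 11657/8361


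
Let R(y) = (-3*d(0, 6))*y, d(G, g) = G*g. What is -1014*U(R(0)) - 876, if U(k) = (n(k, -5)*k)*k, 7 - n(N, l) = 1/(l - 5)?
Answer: -876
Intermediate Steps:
n(N, l) = 7 - 1/(-5 + l) (n(N, l) = 7 - 1/(l - 5) = 7 - 1/(-5 + l))
R(y) = 0 (R(y) = (-0*6)*y = (-3*0)*y = 0*y = 0)
U(k) = 71*k**2/10 (U(k) = (((-36 + 7*(-5))/(-5 - 5))*k)*k = (((-36 - 35)/(-10))*k)*k = ((-1/10*(-71))*k)*k = (71*k/10)*k = 71*k**2/10)
-1014*U(R(0)) - 876 = -35997*0**2/5 - 876 = -35997*0/5 - 876 = -1014*0 - 876 = 0 - 876 = -876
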